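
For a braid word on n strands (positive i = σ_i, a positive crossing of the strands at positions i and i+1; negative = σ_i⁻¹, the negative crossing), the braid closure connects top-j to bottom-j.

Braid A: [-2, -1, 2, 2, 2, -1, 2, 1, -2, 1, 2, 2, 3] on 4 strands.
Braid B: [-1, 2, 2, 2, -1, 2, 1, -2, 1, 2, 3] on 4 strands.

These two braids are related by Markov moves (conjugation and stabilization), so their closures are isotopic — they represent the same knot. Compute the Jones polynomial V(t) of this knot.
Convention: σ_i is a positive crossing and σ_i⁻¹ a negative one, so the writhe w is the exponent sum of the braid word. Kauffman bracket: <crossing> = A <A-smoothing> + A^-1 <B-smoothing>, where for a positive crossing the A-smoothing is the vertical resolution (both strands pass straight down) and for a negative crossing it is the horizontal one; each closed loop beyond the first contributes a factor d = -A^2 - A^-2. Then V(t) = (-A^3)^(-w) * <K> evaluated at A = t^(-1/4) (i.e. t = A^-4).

-t^8 + t^7 - 2*t^6 + 3*t^5 - 3*t^4 + 4*t^3 - 2*t^2 + 2*t - 1

Derivation:
Markov-equivalent braids have isotopic closures, hence identical knot invariants. Strip the Markov moves from each word to reach a common short braid β, then compute V(t) once on β.
Braid A: s2^-1 s1^-1 s2 s2 s2 s1^-1 s2 s1 s2^-1 s1 s2 s2 s3 on 4 strands reduces by inverse Markov moves (closure unchanged at each step):
  Destabilize: the word has the form β·s3 where s3 occurs only as the final letter (β ∈ B_3); drop it and the last strand → 3 strands.
  Deconjugate: the word is γ·β·γ⁻¹ with γ = s2^-1 (prefix) and γ⁻¹ = s2 (suffix); strip both.
Reduced to β = s1^-1 s2 s2 s2 s1^-1 s2 s1 s2^-1 s1 s2 on 3 strands, 10 crossings.
Braid B: s1^-1 s2 s2 s2 s1^-1 s2 s1 s2^-1 s1 s2 s3 on 4 strands reduces by inverse Markov moves (closure unchanged at each step):
  Destabilize: the word has the form β·s3 where s3 occurs only as the final letter (β ∈ B_3); drop it and the last strand → 3 strands.
Reduced to β = s1^-1 s2 s2 s2 s1^-1 s2 s1 s2^-1 s1 s2 on 3 strands, 10 crossings.
Both give the same β = s1^-1 s2 s2 s2 s1^-1 s2 s1 s2^-1 s1 s2 on 3 strands, so one state sum suffices:
Braid: s1^-1 s2 s2 s2 s1^-1 s2 s1 s2^-1 s1 s2 on 3 strands, 10 crossings.
Writhe w = (#positive) - (#negative) = 7 - 3 = 4.
State-sum expansion of <K>. There are 2^10 = 1024 states.
Each crossing splits two ways (0=vertical, 1=horizontal). The state's weight is A^(#A-smoothings - #B-smoothings) * d^(loops - 1).
Tabulate the states by total A-exponent and number of loops L (A-exp: L × count):
  A^10: L=2 ×1
  A^8: L=1 ×5, L=3 ×5
  A^6: L=2 ×39, L=4 ×6
  A^4: L=1 ×34, L=3 ×85, L=5 ×1
  A^2: L=2 ×138, L=4 ×72
  A^0: L=1 ×48, L=3 ×167, L=5 ×37
  A^-2: L=2 ×91, L=4 ×109, L=6 ×10
  A^-4: L=3 ×82, L=5 ×37, L=7 ×1
  A^-6: L=4 ×40, L=6 ×5
  A^-8: L=5 ×10
  A^-10: L=6 ×1
Each group contributes A^e * Σ count * d^(L-1):
Powers of d = -A^2 - A^-2: d^2 = A^4 + 2 + A^-4; d^3 = -A^6 - 3*A^2 - 3*A^-2 - A^-6; d^4 = A^8 + 4*A^4 + 6 + 4*A^-4 + A^-8; d^5 = -A^10 - 5*A^6 - 10*A^2 - 10*A^-2 - 5*A^-6 - A^-10; d^6 = A^12 + 6*A^8 + 15*A^4 + 20 + 15*A^-4 + 6*A^-8 + A^-12.
  A^10 * (d) = -A^12 - A^8
  A^8 * (5 + 5*d^2) = 5*A^12 + 15*A^8 + 5*A^4
  A^6 * (39*d + 6*d^3) = -6*A^12 - 57*A^8 - 57*A^4 - 6
  A^4 * (34 + 85*d^2 + d^4) = A^12 + 89*A^8 + 210*A^4 + 89 + A^-4
  A^2 * (138*d + 72*d^3) = -72*A^8 - 354*A^4 - 354 - 72*A^-4
  A^0 * (48 + 167*d^2 + 37*d^4) = 37*A^8 + 315*A^4 + 604 + 315*A^-4 + 37*A^-8
  A^-2 * (91*d + 109*d^3 + 10*d^5) = -10*A^8 - 159*A^4 - 518 - 518*A^-4 - 159*A^-8 - 10*A^-12
  A^-4 * (82*d^2 + 37*d^4 + d^6) = A^8 + 43*A^4 + 245 + 406*A^-4 + 245*A^-8 + 43*A^-12 + A^-16
  A^-6 * (40*d^3 + 5*d^5) = -5*A^4 - 65 - 170*A^-4 - 170*A^-8 - 65*A^-12 - 5*A^-16
  A^-8 * (10*d^4) = 10 + 40*A^-4 + 60*A^-8 + 40*A^-12 + 10*A^-16
  A^-10 * (d^5) = -1 - 5*A^-4 - 10*A^-8 - 10*A^-12 - 5*A^-16 - A^-20
Summing the groups: <K> = -A^12 + 2*A^8 - 2*A^4 + 4 - 3*A^-4 + 3*A^-8 - 2*A^-12 + A^-16 - A^-20
Normalise by the writhe: (-A^3)^(-w) = (-A^3)^(-4) = A^-12, so f(A) = A^-12 * <K> = -1 + 2*A^-4 - 2*A^-8 + 4*A^-12 - 3*A^-16 + 3*A^-20 - 2*A^-24 + A^-28 - A^-32.
Substitute A = t^(-1/4), i.e. A^e → t^(-e/4): V(t) = -t^8 + t^7 - 2*t^6 + 3*t^5 - 3*t^4 + 4*t^3 - 2*t^2 + 2*t - 1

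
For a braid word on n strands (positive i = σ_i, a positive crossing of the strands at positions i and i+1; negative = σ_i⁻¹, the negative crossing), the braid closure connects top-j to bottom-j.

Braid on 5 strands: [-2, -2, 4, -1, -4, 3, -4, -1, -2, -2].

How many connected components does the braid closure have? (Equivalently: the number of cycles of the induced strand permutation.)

Track the strand permutation on 5 strands, starting from identity.
  step 1: s2^-1 swaps positions 2,3 -> [1 3 2 4 5]
  step 2: s2^-1 swaps positions 2,3 -> [1 2 3 4 5]
  step 3: s4 swaps positions 4,5 -> [1 2 3 5 4]
  step 4: s1^-1 swaps positions 1,2 -> [2 1 3 5 4]
  step 5: s4^-1 swaps positions 4,5 -> [2 1 3 4 5]
  step 6: s3 swaps positions 3,4 -> [2 1 4 3 5]
  step 7: s4^-1 swaps positions 4,5 -> [2 1 4 5 3]
  step 8: s1^-1 swaps positions 1,2 -> [1 2 4 5 3]
  step 9: s2^-1 swaps positions 2,3 -> [1 4 2 5 3]
  step 10: s2^-1 swaps positions 2,3 -> [1 2 4 5 3]
Final permutation (position -> original strand): [1 2 4 5 3]
Closure components = cycle count of this permutation = 3.

Answer: 3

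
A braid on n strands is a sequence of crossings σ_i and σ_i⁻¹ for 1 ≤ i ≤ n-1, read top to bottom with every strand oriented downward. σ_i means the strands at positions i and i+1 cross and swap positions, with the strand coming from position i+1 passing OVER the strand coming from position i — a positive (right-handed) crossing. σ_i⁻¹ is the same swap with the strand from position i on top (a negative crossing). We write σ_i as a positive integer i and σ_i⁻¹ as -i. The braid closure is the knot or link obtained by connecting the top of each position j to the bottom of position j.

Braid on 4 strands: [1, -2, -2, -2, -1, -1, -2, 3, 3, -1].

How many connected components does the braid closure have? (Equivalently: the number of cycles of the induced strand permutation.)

Track the strand permutation on 4 strands, starting from identity.
  step 1: s1 swaps positions 1,2 -> [2 1 3 4]
  step 2: s2^-1 swaps positions 2,3 -> [2 3 1 4]
  step 3: s2^-1 swaps positions 2,3 -> [2 1 3 4]
  step 4: s2^-1 swaps positions 2,3 -> [2 3 1 4]
  step 5: s1^-1 swaps positions 1,2 -> [3 2 1 4]
  step 6: s1^-1 swaps positions 1,2 -> [2 3 1 4]
  step 7: s2^-1 swaps positions 2,3 -> [2 1 3 4]
  step 8: s3 swaps positions 3,4 -> [2 1 4 3]
  step 9: s3 swaps positions 3,4 -> [2 1 3 4]
  step 10: s1^-1 swaps positions 1,2 -> [1 2 3 4]
Final permutation (position -> original strand): [1 2 3 4]
Closure components = cycle count of this permutation = 4.

Answer: 4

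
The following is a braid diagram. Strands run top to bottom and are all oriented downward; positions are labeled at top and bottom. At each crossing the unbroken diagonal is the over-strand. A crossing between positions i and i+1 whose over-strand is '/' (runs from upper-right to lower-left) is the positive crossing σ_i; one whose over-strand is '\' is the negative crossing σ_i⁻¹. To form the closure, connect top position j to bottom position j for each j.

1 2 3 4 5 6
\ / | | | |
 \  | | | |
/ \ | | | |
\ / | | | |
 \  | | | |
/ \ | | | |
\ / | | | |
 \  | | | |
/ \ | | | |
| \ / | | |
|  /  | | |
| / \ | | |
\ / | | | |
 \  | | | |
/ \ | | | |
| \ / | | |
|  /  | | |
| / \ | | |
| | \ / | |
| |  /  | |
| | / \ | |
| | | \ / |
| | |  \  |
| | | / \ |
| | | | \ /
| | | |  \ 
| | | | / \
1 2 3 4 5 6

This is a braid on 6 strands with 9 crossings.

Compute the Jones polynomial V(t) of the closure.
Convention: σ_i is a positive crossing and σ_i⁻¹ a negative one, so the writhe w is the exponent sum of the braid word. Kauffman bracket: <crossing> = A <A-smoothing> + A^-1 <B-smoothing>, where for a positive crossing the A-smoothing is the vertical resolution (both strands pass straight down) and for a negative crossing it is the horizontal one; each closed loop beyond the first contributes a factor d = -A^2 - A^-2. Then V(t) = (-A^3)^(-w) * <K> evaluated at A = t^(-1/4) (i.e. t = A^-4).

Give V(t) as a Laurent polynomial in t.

t - 1 + 2*t^-1 - 2*t^-2 + 2*t^-3 - 2*t^-4 + t^-5

Derivation:
Reading the diagram top to bottom ('/'-over between positions i,i+1 = s_i, '\'-over = s_i^-1): braid word = s1^-1 s1^-1 s1^-1 s2 s1^-1 s2 s3 s4^-1 s5^-1.
The presented braid s1^-1 s1^-1 s1^-1 s2 s1^-1 s2 s3 s4^-1 s5^-1 on 6 strands reduces by inverse Markov moves (closure unchanged at each step):
  Destabilize: the word has the form β·s5^-1 where s5^-1 occurs only as the final letter (β ∈ B_5); drop it and the last strand → 5 strands.
  Destabilize: the word has the form β·s4^-1 where s4^-1 occurs only as the final letter (β ∈ B_4); drop it and the last strand → 4 strands.
  Destabilize: the word has the form β·s3 where s3 occurs only as the final letter (β ∈ B_3); drop it and the last strand → 3 strands.
Reduced to β = s1^-1 s1^-1 s1^-1 s2 s1^-1 s2 on 3 strands, 6 crossings.
Compute on β:
Braid: s1^-1 s1^-1 s1^-1 s2 s1^-1 s2 on 3 strands, 6 crossings.
Writhe w = (#positive) - (#negative) = 2 - 4 = -2.
Computing the Kauffman bracket via state sum. There are 2^6 = 64 states.
For each crossing: s=0 is the vertical smoothing, s=1 horizontal. Crossing k contributes A^(sign_k * (1 - 2*s_k)); loop factor d = -A^2 - A^-2.
Tabulate the states by total A-exponent and number of loops L (A-exp: L × count):
  A^6: L=5 ×1
  A^4: L=4 ×6
  A^2: L=3 ×15
  A^0: L=2 ×19, L=4 ×1
  A^-2: L=1 ×11, L=3 ×4
  A^-4: L=2 ×6
  A^-6: L=3 ×1
Each group contributes A^e * Σ count * d^(L-1):
Powers of d = -A^2 - A^-2: d^2 = A^4 + 2 + A^-4; d^3 = -A^6 - 3*A^2 - 3*A^-2 - A^-6; d^4 = A^8 + 4*A^4 + 6 + 4*A^-4 + A^-8.
  A^6 * (d^4) = A^14 + 4*A^10 + 6*A^6 + 4*A^2 + A^-2
  A^4 * (6*d^3) = -6*A^10 - 18*A^6 - 18*A^2 - 6*A^-2
  A^2 * (15*d^2) = 15*A^6 + 30*A^2 + 15*A^-2
  A^0 * (19*d + d^3) = -A^6 - 22*A^2 - 22*A^-2 - A^-6
  A^-2 * (11 + 4*d^2) = 4*A^2 + 19*A^-2 + 4*A^-6
  A^-4 * (6*d) = -6*A^-2 - 6*A^-6
  A^-6 * (d^2) = A^-2 + 2*A^-6 + A^-10
Summing the groups: <K> = A^14 - 2*A^10 + 2*A^6 - 2*A^2 + 2*A^-2 - A^-6 + A^-10
Normalise by the writhe: (-A^3)^(-w) = (-A^3)^(2) = A^6, so f(A) = A^6 * <K> = A^20 - 2*A^16 + 2*A^12 - 2*A^8 + 2*A^4 - 1 + A^-4.
Substitute A = t^(-1/4), i.e. A^e → t^(-e/4): V(t) = t - 1 + 2*t^-1 - 2*t^-2 + 2*t^-3 - 2*t^-4 + t^-5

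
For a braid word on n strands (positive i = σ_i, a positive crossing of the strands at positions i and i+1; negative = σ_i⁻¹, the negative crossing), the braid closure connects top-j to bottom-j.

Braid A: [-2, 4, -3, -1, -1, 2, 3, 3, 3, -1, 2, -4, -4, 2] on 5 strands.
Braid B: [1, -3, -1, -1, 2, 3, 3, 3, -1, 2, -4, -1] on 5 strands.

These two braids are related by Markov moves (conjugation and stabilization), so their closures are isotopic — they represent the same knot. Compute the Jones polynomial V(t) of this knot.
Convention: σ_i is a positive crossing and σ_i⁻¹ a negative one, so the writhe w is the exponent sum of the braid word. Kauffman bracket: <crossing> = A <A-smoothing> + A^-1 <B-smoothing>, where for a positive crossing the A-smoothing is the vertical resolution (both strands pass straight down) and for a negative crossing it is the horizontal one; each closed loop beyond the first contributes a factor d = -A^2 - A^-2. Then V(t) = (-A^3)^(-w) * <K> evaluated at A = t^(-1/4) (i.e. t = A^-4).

-t^5 + 2*t^4 - 3*t^3 + 4*t^2 - 4*t + 5 - 3*t^-1 + 2*t^-2 - t^-3

Derivation:
Markov-equivalent braids have isotopic closures, hence identical knot invariants. Strip the Markov moves from each word to reach a common short braid β, then compute V(t) once on β.
Braid A: s2^-1 s4 s3^-1 s1^-1 s1^-1 s2 s3 s3 s3 s1^-1 s2 s4^-1 s4^-1 s2 on 5 strands reduces by inverse Markov moves (closure unchanged at each step):
  Deconjugate: the word is γ·β·γ⁻¹ with γ = s2^-1 s4 (prefix) and γ⁻¹ = s4^-1 s2 (suffix); strip both.
  Destabilize: the word has the form β·s4^-1 where s4^-1 occurs only as the final letter (β ∈ B_4); drop it and the last strand → 4 strands.
Reduced to β = s3^-1 s1^-1 s1^-1 s2 s3 s3 s3 s1^-1 s2 on 4 strands, 9 crossings.
Braid B: s1 s3^-1 s1^-1 s1^-1 s2 s3 s3 s3 s1^-1 s2 s4^-1 s1^-1 on 5 strands reduces by inverse Markov moves (closure unchanged at each step):
  Deconjugate: the word is γ·β·γ⁻¹ with γ = s1 (prefix) and γ⁻¹ = s1^-1 (suffix); strip both.
  Destabilize: the word has the form β·s4^-1 where s4^-1 occurs only as the final letter (β ∈ B_4); drop it and the last strand → 4 strands.
Reduced to β = s3^-1 s1^-1 s1^-1 s2 s3 s3 s3 s1^-1 s2 on 4 strands, 9 crossings.
Both give the same β = s3^-1 s1^-1 s1^-1 s2 s3 s3 s3 s1^-1 s2 on 4 strands, so one state sum suffices:
Braid: s3^-1 s1^-1 s1^-1 s2 s3 s3 s3 s1^-1 s2 on 4 strands, 9 crossings.
Writhe w = (#positive) - (#negative) = 5 - 4 = 1.
State-sum expansion of <K>. There are 2^9 = 512 states.
Each crossing splits two ways (0=vertical, 1=horizontal). The state's weight is A^(#A-smoothings - #B-smoothings) * d^(loops - 1).
Tabulate the states by total A-exponent and number of loops L (A-exp: L × count):
  A^9: L=4 ×1
  A^7: L=3 ×5, L=5 ×4
  A^5: L=2 ×10, L=4 ×23, L=6 ×3
  A^3: L=1 ×8, L=3 ×57, L=5 ×18, L=7 ×1
  A^1: L=2 ×70, L=4 ×50, L=6 ×6
  A^-1: L=1 ×33, L=3 ×75, L=5 ×18
  A^-3: L=2 ×51, L=4 ×32, L=6 ×1
  A^-5: L=3 ×32, L=5 ×4
  A^-7: L=4 ×9
  A^-9: L=5 ×1
Each group contributes A^e * Σ count * d^(L-1):
Powers of d = -A^2 - A^-2: d^2 = A^4 + 2 + A^-4; d^3 = -A^6 - 3*A^2 - 3*A^-2 - A^-6; d^4 = A^8 + 4*A^4 + 6 + 4*A^-4 + A^-8; d^5 = -A^10 - 5*A^6 - 10*A^2 - 10*A^-2 - 5*A^-6 - A^-10; d^6 = A^12 + 6*A^8 + 15*A^4 + 20 + 15*A^-4 + 6*A^-8 + A^-12.
  A^9 * (d^3) = -A^15 - 3*A^11 - 3*A^7 - A^3
  A^7 * (5*d^2 + 4*d^4) = 4*A^15 + 21*A^11 + 34*A^7 + 21*A^3 + 4*A^-1
  A^5 * (10*d + 23*d^3 + 3*d^5) = -3*A^15 - 38*A^11 - 109*A^7 - 109*A^3 - 38*A^-1 - 3*A^-5
  A^3 * (8 + 57*d^2 + 18*d^4 + d^6) = A^15 + 24*A^11 + 144*A^7 + 250*A^3 + 144*A^-1 + 24*A^-5 + A^-9
  A^1 * (70*d + 50*d^3 + 6*d^5) = -6*A^11 - 80*A^7 - 280*A^3 - 280*A^-1 - 80*A^-5 - 6*A^-9
  A^-1 * (33 + 75*d^2 + 18*d^4) = 18*A^7 + 147*A^3 + 291*A^-1 + 147*A^-5 + 18*A^-9
  A^-3 * (51*d + 32*d^3 + d^5) = -A^7 - 37*A^3 - 157*A^-1 - 157*A^-5 - 37*A^-9 - A^-13
  A^-5 * (32*d^2 + 4*d^4) = 4*A^3 + 48*A^-1 + 88*A^-5 + 48*A^-9 + 4*A^-13
  A^-7 * (9*d^3) = -9*A^-1 - 27*A^-5 - 27*A^-9 - 9*A^-13
  A^-9 * (d^4) = A^-1 + 4*A^-5 + 6*A^-9 + 4*A^-13 + A^-17
Summing the groups: <K> = A^15 - 2*A^11 + 3*A^7 - 5*A^3 + 4*A^-1 - 4*A^-5 + 3*A^-9 - 2*A^-13 + A^-17
Normalise by the writhe: (-A^3)^(-w) = (-A^3)^(-1) = -A^-3, so f(A) = -A^-3 * <K> = -A^12 + 2*A^8 - 3*A^4 + 5 - 4*A^-4 + 4*A^-8 - 3*A^-12 + 2*A^-16 - A^-20.
Substitute A = t^(-1/4), i.e. A^e → t^(-e/4): V(t) = -t^5 + 2*t^4 - 3*t^3 + 4*t^2 - 4*t + 5 - 3*t^-1 + 2*t^-2 - t^-3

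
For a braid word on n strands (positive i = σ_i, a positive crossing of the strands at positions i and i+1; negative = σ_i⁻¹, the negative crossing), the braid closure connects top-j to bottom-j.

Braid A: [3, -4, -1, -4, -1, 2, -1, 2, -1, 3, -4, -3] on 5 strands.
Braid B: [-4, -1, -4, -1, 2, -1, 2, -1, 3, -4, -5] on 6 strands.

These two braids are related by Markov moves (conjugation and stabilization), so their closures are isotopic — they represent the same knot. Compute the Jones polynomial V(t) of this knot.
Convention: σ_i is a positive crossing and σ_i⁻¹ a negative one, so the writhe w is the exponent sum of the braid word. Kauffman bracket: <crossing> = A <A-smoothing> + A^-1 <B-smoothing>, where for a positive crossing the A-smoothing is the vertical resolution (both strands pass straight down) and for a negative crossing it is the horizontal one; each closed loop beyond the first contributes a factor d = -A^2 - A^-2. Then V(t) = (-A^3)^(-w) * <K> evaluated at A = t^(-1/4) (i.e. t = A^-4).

Markov-equivalent braids have isotopic closures, hence identical knot invariants. Strip the Markov moves from each word to reach a common short braid β, then compute V(t) once on β.
Braid A: s3 s4^-1 s1^-1 s4^-1 s1^-1 s2 s1^-1 s2 s1^-1 s3 s4^-1 s3^-1 on 5 strands reduces by inverse Markov moves (closure unchanged at each step):
  Deconjugate: the word is γ·β·γ⁻¹ with γ = s3 (prefix) and γ⁻¹ = s3^-1 (suffix); strip both.
Reduced to β = s4^-1 s1^-1 s4^-1 s1^-1 s2 s1^-1 s2 s1^-1 s3 s4^-1 on 5 strands, 10 crossings.
Braid B: s4^-1 s1^-1 s4^-1 s1^-1 s2 s1^-1 s2 s1^-1 s3 s4^-1 s5^-1 on 6 strands reduces by inverse Markov moves (closure unchanged at each step):
  Destabilize: the word has the form β·s5^-1 where s5^-1 occurs only as the final letter (β ∈ B_5); drop it and the last strand → 5 strands.
Reduced to β = s4^-1 s1^-1 s4^-1 s1^-1 s2 s1^-1 s2 s1^-1 s3 s4^-1 on 5 strands, 10 crossings.
Both give the same β = s4^-1 s1^-1 s4^-1 s1^-1 s2 s1^-1 s2 s1^-1 s3 s4^-1 on 5 strands, so one state sum suffices:
Braid: s4^-1 s1^-1 s4^-1 s1^-1 s2 s1^-1 s2 s1^-1 s3 s4^-1 on 5 strands, 10 crossings.
Writhe w = (#positive) - (#negative) = 3 - 7 = -4.
Computing the Kauffman bracket via state sum. There are 2^10 = 1024 states.
Smooth each crossing (0=||, 1=⌣⌢); contribution A^(Σ sign_k(1-2s_k)) * d^(L-1).
Tabulate the states by total A-exponent and number of loops L (A-exp: L × count):
  A^10: L=8 ×1
  A^8: L=7 ×10
  A^6: L=6 ×45
  A^4: L=5 ×118, L=7 ×2
  A^2: L=4 ×195, L=6 ×15
  A^0: L=3 ×203, L=5 ×49
  A^-2: L=2 ×123, L=4 ×85, L=6 ×2
  A^-4: L=1 ×33, L=3 ×78, L=5 ×9
  A^-6: L=2 ×29, L=4 ×16
  A^-8: L=3 ×9, L=5 ×1
  A^-10: L=4 ×1
Each group contributes A^e * Σ count * d^(L-1):
Powers of d = -A^2 - A^-2: d^2 = A^4 + 2 + A^-4; d^3 = -A^6 - 3*A^2 - 3*A^-2 - A^-6; d^4 = A^8 + 4*A^4 + 6 + 4*A^-4 + A^-8; d^5 = -A^10 - 5*A^6 - 10*A^2 - 10*A^-2 - 5*A^-6 - A^-10; d^6 = A^12 + 6*A^8 + 15*A^4 + 20 + 15*A^-4 + 6*A^-8 + A^-12; d^7 = -A^14 - 7*A^10 - 21*A^6 - 35*A^2 - 35*A^-2 - 21*A^-6 - 7*A^-10 - A^-14.
  A^10 * (d^7) = -A^24 - 7*A^20 - 21*A^16 - 35*A^12 - 35*A^8 - 21*A^4 - 7 - A^-4
  A^8 * (10*d^6) = 10*A^20 + 60*A^16 + 150*A^12 + 200*A^8 + 150*A^4 + 60 + 10*A^-4
  A^6 * (45*d^5) = -45*A^16 - 225*A^12 - 450*A^8 - 450*A^4 - 225 - 45*A^-4
  A^4 * (118*d^4 + 2*d^6) = 2*A^16 + 130*A^12 + 502*A^8 + 748*A^4 + 502 + 130*A^-4 + 2*A^-8
  A^2 * (195*d^3 + 15*d^5) = -15*A^12 - 270*A^8 - 735*A^4 - 735 - 270*A^-4 - 15*A^-8
  A^0 * (203*d^2 + 49*d^4) = 49*A^8 + 399*A^4 + 700 + 399*A^-4 + 49*A^-8
  A^-2 * (123*d + 85*d^3 + 2*d^5) = -2*A^8 - 95*A^4 - 398 - 398*A^-4 - 95*A^-8 - 2*A^-12
  A^-4 * (33 + 78*d^2 + 9*d^4) = 9*A^4 + 114 + 243*A^-4 + 114*A^-8 + 9*A^-12
  A^-6 * (29*d + 16*d^3) = -16 - 77*A^-4 - 77*A^-8 - 16*A^-12
  A^-8 * (9*d^2 + d^4) = 1 + 13*A^-4 + 24*A^-8 + 13*A^-12 + A^-16
  A^-10 * (d^3) = -A^-4 - 3*A^-8 - 3*A^-12 - A^-16
Summing the groups: <K> = -A^24 + 3*A^20 - 4*A^16 + 5*A^12 - 6*A^8 + 5*A^4 - 4 + 3*A^-4 - A^-8 + A^-12
Normalise by the writhe: (-A^3)^(-w) = (-A^3)^(4) = A^12, so f(A) = A^12 * <K> = -A^36 + 3*A^32 - 4*A^28 + 5*A^24 - 6*A^20 + 5*A^16 - 4*A^12 + 3*A^8 - A^4 + 1.
Substitute A = t^(-1/4), i.e. A^e → t^(-e/4): V(t) = 1 - t^-1 + 3*t^-2 - 4*t^-3 + 5*t^-4 - 6*t^-5 + 5*t^-6 - 4*t^-7 + 3*t^-8 - t^-9

Answer: 1 - t^-1 + 3*t^-2 - 4*t^-3 + 5*t^-4 - 6*t^-5 + 5*t^-6 - 4*t^-7 + 3*t^-8 - t^-9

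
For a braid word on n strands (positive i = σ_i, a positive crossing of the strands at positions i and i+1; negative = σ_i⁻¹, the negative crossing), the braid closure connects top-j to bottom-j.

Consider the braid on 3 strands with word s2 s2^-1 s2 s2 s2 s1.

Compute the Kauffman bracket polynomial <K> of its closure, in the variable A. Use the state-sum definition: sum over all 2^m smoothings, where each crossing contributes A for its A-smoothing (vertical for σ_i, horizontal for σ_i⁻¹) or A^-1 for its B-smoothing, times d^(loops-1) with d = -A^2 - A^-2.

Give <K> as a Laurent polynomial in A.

First cancel adjacent σ_i σ_i⁻¹ pairs (Reidemeister II — same braid, same closure): s2 s2^-1 s2 s2 s2 s1 → s2 s2 s2 s1.
Braid: s2 s2 s2 s1 on 3 strands, 4 crossings.
Writhe w = (#positive) - (#negative) = 4 - 0 = 4.
Enumerate smoothing states for the bracket polynomial. There are 2^4 = 16 states.
Smooth each crossing (0=||, 1=⌣⌢); contribution A^(Σ sign_k(1-2s_k)) * d^(L-1).
  state 0000: A-exp=+4, loops=3, term = A^4 * d^2
  state 0001: A-exp=+2, loops=2, term = A^2 * d^1
  state 0010: A-exp=+2, loops=2, term = A^2 * d^1
  state 0011: A-exp=+0, loops=1, term = A^0 * d^0
  state 0100: A-exp=+2, loops=2, term = A^2 * d^1
  state 0101: A-exp=+0, loops=1, term = A^0 * d^0
  state 0110: A-exp=+0, loops=3, term = A^0 * d^2
  state 0111: A-exp=-2, loops=2, term = A^-2 * d^1
  state 1000: A-exp=+2, loops=2, term = A^2 * d^1
  state 1001: A-exp=+0, loops=1, term = A^0 * d^0
  state 1010: A-exp=+0, loops=3, term = A^0 * d^2
  state 1011: A-exp=-2, loops=2, term = A^-2 * d^1
  state 1100: A-exp=+0, loops=3, term = A^0 * d^2
  state 1101: A-exp=-2, loops=2, term = A^-2 * d^1
  state 1110: A-exp=-2, loops=4, term = A^-2 * d^3
  state 1111: A-exp=-4, loops=3, term = A^-4 * d^2
Collect the terms by A-exponent (count of states per loop number):
Powers of d = -A^2 - A^-2: d^2 = A^4 + 2 + A^-4; d^3 = -A^6 - 3*A^2 - 3*A^-2 - A^-6.
  A^4 * (d^2) = A^8 + 2*A^4 + 1
  A^2 * (4*d) = -4*A^4 - 4
  A^0 * (3 + 3*d^2) = 3*A^4 + 9 + 3*A^-4
  A^-2 * (3*d + d^3) = -A^4 - 6 - 6*A^-4 - A^-8
  A^-4 * (d^2) = 1 + 2*A^-4 + A^-8
Summing the groups: <K> = A^8 + 1 - A^-4

Answer: A^8 + 1 - A^-4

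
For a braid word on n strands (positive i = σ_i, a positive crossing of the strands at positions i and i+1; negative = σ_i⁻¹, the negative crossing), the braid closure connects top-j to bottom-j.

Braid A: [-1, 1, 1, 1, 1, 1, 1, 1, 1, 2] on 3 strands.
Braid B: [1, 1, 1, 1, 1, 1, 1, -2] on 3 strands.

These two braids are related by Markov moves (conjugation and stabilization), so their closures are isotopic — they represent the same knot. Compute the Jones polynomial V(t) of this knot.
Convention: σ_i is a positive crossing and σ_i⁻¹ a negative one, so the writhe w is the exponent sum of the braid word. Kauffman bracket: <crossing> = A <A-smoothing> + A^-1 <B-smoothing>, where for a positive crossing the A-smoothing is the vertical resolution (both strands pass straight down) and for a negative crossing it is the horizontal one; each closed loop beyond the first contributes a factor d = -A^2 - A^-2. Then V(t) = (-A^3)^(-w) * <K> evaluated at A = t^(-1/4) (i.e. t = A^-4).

-t^10 + t^9 - t^8 + t^7 - t^6 + t^5 + t^3

Derivation:
Markov-equivalent braids have isotopic closures, hence identical knot invariants. Strip the Markov moves from each word to reach a common short braid β, then compute V(t) once on β.
Braid A: s1^-1 s1 s1 s1 s1 s1 s1 s1 s1 s2 on 3 strands reduces by inverse Markov moves (closure unchanged at each step):
  Destabilize: the word has the form β·s2 where s2 occurs only as the final letter (β ∈ B_2); drop it and the last strand → 2 strands.
  Deconjugate: the word is γ·β·γ⁻¹ with γ = s1^-1 (prefix) and γ⁻¹ = s1 (suffix); strip both.
Reduced to β = s1 s1 s1 s1 s1 s1 s1 on 2 strands, 7 crossings.
Braid B: s1 s1 s1 s1 s1 s1 s1 s2^-1 on 3 strands reduces by inverse Markov moves (closure unchanged at each step):
  Destabilize: the word has the form β·s2^-1 where s2^-1 occurs only as the final letter (β ∈ B_2); drop it and the last strand → 2 strands.
Reduced to β = s1 s1 s1 s1 s1 s1 s1 on 2 strands, 7 crossings.
Both give the same β = s1 s1 s1 s1 s1 s1 s1 on 2 strands, so one state sum suffices:
Braid: s1 s1 s1 s1 s1 s1 s1 on 2 strands, 7 crossings.
Writhe w = (#positive) - (#negative) = 7 - 0 = 7.
Enumerate smoothing states for the bracket polynomial. There are 2^7 = 128 states.
Smooth each crossing (0=||, 1=⌣⌢); contribution A^(Σ sign_k(1-2s_k)) * d^(L-1).
Tabulate the states by total A-exponent and number of loops L (A-exp: L × count):
  A^7: L=2 ×1
  A^5: L=1 ×7
  A^3: L=2 ×21
  A^1: L=3 ×35
  A^-1: L=4 ×35
  A^-3: L=5 ×21
  A^-5: L=6 ×7
  A^-7: L=7 ×1
Each group contributes A^e * Σ count * d^(L-1):
Powers of d = -A^2 - A^-2: d^2 = A^4 + 2 + A^-4; d^3 = -A^6 - 3*A^2 - 3*A^-2 - A^-6; d^4 = A^8 + 4*A^4 + 6 + 4*A^-4 + A^-8; d^5 = -A^10 - 5*A^6 - 10*A^2 - 10*A^-2 - 5*A^-6 - A^-10; d^6 = A^12 + 6*A^8 + 15*A^4 + 20 + 15*A^-4 + 6*A^-8 + A^-12.
  A^7 * (d) = -A^9 - A^5
  A^5 * (7) = 7*A^5
  A^3 * (21*d) = -21*A^5 - 21*A
  A^1 * (35*d^2) = 35*A^5 + 70*A + 35*A^-3
  A^-1 * (35*d^3) = -35*A^5 - 105*A - 105*A^-3 - 35*A^-7
  A^-3 * (21*d^4) = 21*A^5 + 84*A + 126*A^-3 + 84*A^-7 + 21*A^-11
  A^-5 * (7*d^5) = -7*A^5 - 35*A - 70*A^-3 - 70*A^-7 - 35*A^-11 - 7*A^-15
  A^-7 * (d^6) = A^5 + 6*A + 15*A^-3 + 20*A^-7 + 15*A^-11 + 6*A^-15 + A^-19
Summing the groups: <K> = -A^9 - A + A^-3 - A^-7 + A^-11 - A^-15 + A^-19
Normalise by the writhe: (-A^3)^(-w) = (-A^3)^(-7) = -A^-21, so f(A) = -A^-21 * <K> = A^-12 + A^-20 - A^-24 + A^-28 - A^-32 + A^-36 - A^-40.
Substitute A = t^(-1/4), i.e. A^e → t^(-e/4): V(t) = -t^10 + t^9 - t^8 + t^7 - t^6 + t^5 + t^3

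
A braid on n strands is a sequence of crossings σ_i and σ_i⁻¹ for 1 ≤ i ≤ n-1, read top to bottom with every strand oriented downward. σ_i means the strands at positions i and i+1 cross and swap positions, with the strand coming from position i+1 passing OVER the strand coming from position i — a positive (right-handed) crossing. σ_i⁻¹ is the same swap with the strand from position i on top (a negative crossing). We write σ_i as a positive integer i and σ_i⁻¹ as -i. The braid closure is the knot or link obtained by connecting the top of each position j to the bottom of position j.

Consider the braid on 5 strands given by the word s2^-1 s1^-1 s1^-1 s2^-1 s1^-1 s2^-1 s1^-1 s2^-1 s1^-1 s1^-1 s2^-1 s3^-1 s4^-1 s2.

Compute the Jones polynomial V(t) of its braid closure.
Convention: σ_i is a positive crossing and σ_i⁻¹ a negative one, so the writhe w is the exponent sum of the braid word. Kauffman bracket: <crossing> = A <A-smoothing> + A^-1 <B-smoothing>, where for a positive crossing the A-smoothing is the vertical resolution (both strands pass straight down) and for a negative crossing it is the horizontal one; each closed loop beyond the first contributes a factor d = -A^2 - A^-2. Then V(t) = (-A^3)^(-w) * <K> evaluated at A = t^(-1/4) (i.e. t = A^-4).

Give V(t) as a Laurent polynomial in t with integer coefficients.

t^-4 + t^-6 - t^-10

Derivation:
The presented braid s2^-1 s1^-1 s1^-1 s2^-1 s1^-1 s2^-1 s1^-1 s2^-1 s1^-1 s1^-1 s2^-1 s3^-1 s4^-1 s2 on 5 strands reduces by inverse Markov moves (closure unchanged at each step):
  Deconjugate: the word is γ·β·γ⁻¹ with γ = s2^-1 (prefix) and γ⁻¹ = s2 (suffix); strip both.
  Destabilize: the word has the form β·s4^-1 where s4^-1 occurs only as the final letter (β ∈ B_4); drop it and the last strand → 4 strands.
  Destabilize: the word has the form β·s3^-1 where s3^-1 occurs only as the final letter (β ∈ B_3); drop it and the last strand → 3 strands.
Reduced to β = s1^-1 s1^-1 s2^-1 s1^-1 s2^-1 s1^-1 s2^-1 s1^-1 s1^-1 s2^-1 on 3 strands, 10 crossings.
Compute on β:
Braid: s1^-1 s1^-1 s2^-1 s1^-1 s2^-1 s1^-1 s2^-1 s1^-1 s1^-1 s2^-1 on 3 strands, 10 crossings.
Writhe w = (#positive) - (#negative) = 0 - 10 = -10.
Computing the Kauffman bracket via state sum. There are 2^10 = 1024 states.
For each crossing: s=0 is the vertical smoothing, s=1 horizontal. Crossing k contributes A^(sign_k * (1 - 2*s_k)); loop factor d = -A^2 - A^-2.
Tabulate the states by total A-exponent and number of loops L (A-exp: L × count):
  A^10: L=3 ×1
  A^8: L=2 ×4, L=4 ×6
  A^6: L=1 ×4, L=3 ×30, L=5 ×11
  A^4: L=2 ×48, L=4 ×65, L=6 ×7
  A^2: L=1 ×24, L=3 ×140, L=5 ×45, L=7 ×1
  A^0: L=2 ×129, L=4 ×117, L=6 ×6
  A^-2: L=1 ×43, L=3 ×151, L=5 ×16
  A^-4: L=2 ×96, L=4 ×24
  A^-6: L=1 ×24, L=3 ×21
  A^-8: L=2 ×10
  A^-10: L=3 ×1
Each group contributes A^e * Σ count * d^(L-1):
Powers of d = -A^2 - A^-2: d^2 = A^4 + 2 + A^-4; d^3 = -A^6 - 3*A^2 - 3*A^-2 - A^-6; d^4 = A^8 + 4*A^4 + 6 + 4*A^-4 + A^-8; d^5 = -A^10 - 5*A^6 - 10*A^2 - 10*A^-2 - 5*A^-6 - A^-10; d^6 = A^12 + 6*A^8 + 15*A^4 + 20 + 15*A^-4 + 6*A^-8 + A^-12.
  A^10 * (d^2) = A^14 + 2*A^10 + A^6
  A^8 * (4*d + 6*d^3) = -6*A^14 - 22*A^10 - 22*A^6 - 6*A^2
  A^6 * (4 + 30*d^2 + 11*d^4) = 11*A^14 + 74*A^10 + 130*A^6 + 74*A^2 + 11*A^-2
  A^4 * (48*d + 65*d^3 + 7*d^5) = -7*A^14 - 100*A^10 - 313*A^6 - 313*A^2 - 100*A^-2 - 7*A^-6
  A^2 * (24 + 140*d^2 + 45*d^4 + d^6) = A^14 + 51*A^10 + 335*A^6 + 594*A^2 + 335*A^-2 + 51*A^-6 + A^-10
  A^0 * (129*d + 117*d^3 + 6*d^5) = -6*A^10 - 147*A^6 - 540*A^2 - 540*A^-2 - 147*A^-6 - 6*A^-10
  A^-2 * (43 + 151*d^2 + 16*d^4) = 16*A^6 + 215*A^2 + 441*A^-2 + 215*A^-6 + 16*A^-10
  A^-4 * (96*d + 24*d^3) = -24*A^2 - 168*A^-2 - 168*A^-6 - 24*A^-10
  A^-6 * (24 + 21*d^2) = 21*A^-2 + 66*A^-6 + 21*A^-10
  A^-8 * (10*d) = -10*A^-6 - 10*A^-10
  A^-10 * (d^2) = A^-6 + 2*A^-10 + A^-14
Summing the groups: <K> = -A^10 + A^-6 + A^-14
Normalise by the writhe: (-A^3)^(-w) = (-A^3)^(10) = A^30, so f(A) = A^30 * <K> = -A^40 + A^24 + A^16.
Substitute A = t^(-1/4), i.e. A^e → t^(-e/4): V(t) = t^-4 + t^-6 - t^-10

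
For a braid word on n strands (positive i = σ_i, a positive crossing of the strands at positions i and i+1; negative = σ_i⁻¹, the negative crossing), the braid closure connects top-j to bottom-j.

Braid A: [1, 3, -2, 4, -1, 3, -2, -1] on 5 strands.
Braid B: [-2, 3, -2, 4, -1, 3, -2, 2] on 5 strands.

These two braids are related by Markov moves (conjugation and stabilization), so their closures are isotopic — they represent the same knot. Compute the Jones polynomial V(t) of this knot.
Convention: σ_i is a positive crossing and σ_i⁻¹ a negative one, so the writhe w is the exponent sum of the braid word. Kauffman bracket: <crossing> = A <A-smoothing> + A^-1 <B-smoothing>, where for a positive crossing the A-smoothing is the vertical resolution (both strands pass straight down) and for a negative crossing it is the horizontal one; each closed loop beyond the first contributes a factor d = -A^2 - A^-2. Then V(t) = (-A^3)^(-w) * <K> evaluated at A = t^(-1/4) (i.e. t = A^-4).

t^2 - t + 1 - t^-1 + t^-2

Derivation:
Markov-equivalent braids have isotopic closures, hence identical knot invariants. Strip the Markov moves from each word to reach a common short braid β, then compute V(t) once on β.
Braid A: s1 s3 s2^-1 s4 s1^-1 s3 s2^-1 s1^-1 on 5 strands reduces by inverse Markov moves (closure unchanged at each step):
  Deconjugate: the word is γ·β·γ⁻¹ with γ = s1 (prefix) and γ⁻¹ = s1^-1 (suffix); strip both.
Reduced to β = s3 s2^-1 s4 s1^-1 s3 s2^-1 on 5 strands, 6 crossings.
Braid B: s2^-1 s3 s2^-1 s4 s1^-1 s3 s2^-1 s2 on 5 strands reduces by inverse Markov moves (closure unchanged at each step):
  Deconjugate: the word is γ·β·γ⁻¹ with γ = s2^-1 (prefix) and γ⁻¹ = s2 (suffix); strip both.
Reduced to β = s3 s2^-1 s4 s1^-1 s3 s2^-1 on 5 strands, 6 crossings.
Both give the same β = s3 s2^-1 s4 s1^-1 s3 s2^-1 on 5 strands, so one state sum suffices:
Braid: s3 s2^-1 s4 s1^-1 s3 s2^-1 on 5 strands, 6 crossings.
Writhe w = (#positive) - (#negative) = 3 - 3 = 0.
Enumerate smoothing states for the bracket polynomial. There are 2^6 = 64 states.
For each crossing: s=0 is the vertical smoothing, s=1 horizontal. Crossing k contributes A^(sign_k * (1 - 2*s_k)); loop factor d = -A^2 - A^-2.
Tabulate the states by total A-exponent and number of loops L (A-exp: L × count):
  A^6: L=4 ×1
  A^4: L=3 ×5, L=5 ×1
  A^2: L=2 ×9, L=4 ×6
  A^0: L=1 ×5, L=3 ×14, L=5 ×1
  A^-2: L=2 ×9, L=4 ×6
  A^-4: L=3 ×5, L=5 ×1
  A^-6: L=4 ×1
Each group contributes A^e * Σ count * d^(L-1):
Powers of d = -A^2 - A^-2: d^2 = A^4 + 2 + A^-4; d^3 = -A^6 - 3*A^2 - 3*A^-2 - A^-6; d^4 = A^8 + 4*A^4 + 6 + 4*A^-4 + A^-8.
  A^6 * (d^3) = -A^12 - 3*A^8 - 3*A^4 - 1
  A^4 * (5*d^2 + d^4) = A^12 + 9*A^8 + 16*A^4 + 9 + A^-4
  A^2 * (9*d + 6*d^3) = -6*A^8 - 27*A^4 - 27 - 6*A^-4
  A^0 * (5 + 14*d^2 + d^4) = A^8 + 18*A^4 + 39 + 18*A^-4 + A^-8
  A^-2 * (9*d + 6*d^3) = -6*A^4 - 27 - 27*A^-4 - 6*A^-8
  A^-4 * (5*d^2 + d^4) = A^4 + 9 + 16*A^-4 + 9*A^-8 + A^-12
  A^-6 * (d^3) = -1 - 3*A^-4 - 3*A^-8 - A^-12
Summing the groups: <K> = A^8 - A^4 + 1 - A^-4 + A^-8
Normalise by the writhe: (-A^3)^(-w) = (-A^3)^(0) = 1, so f(A) = 1 * <K> = A^8 - A^4 + 1 - A^-4 + A^-8.
Substitute A = t^(-1/4), i.e. A^e → t^(-e/4): V(t) = t^2 - t + 1 - t^-1 + t^-2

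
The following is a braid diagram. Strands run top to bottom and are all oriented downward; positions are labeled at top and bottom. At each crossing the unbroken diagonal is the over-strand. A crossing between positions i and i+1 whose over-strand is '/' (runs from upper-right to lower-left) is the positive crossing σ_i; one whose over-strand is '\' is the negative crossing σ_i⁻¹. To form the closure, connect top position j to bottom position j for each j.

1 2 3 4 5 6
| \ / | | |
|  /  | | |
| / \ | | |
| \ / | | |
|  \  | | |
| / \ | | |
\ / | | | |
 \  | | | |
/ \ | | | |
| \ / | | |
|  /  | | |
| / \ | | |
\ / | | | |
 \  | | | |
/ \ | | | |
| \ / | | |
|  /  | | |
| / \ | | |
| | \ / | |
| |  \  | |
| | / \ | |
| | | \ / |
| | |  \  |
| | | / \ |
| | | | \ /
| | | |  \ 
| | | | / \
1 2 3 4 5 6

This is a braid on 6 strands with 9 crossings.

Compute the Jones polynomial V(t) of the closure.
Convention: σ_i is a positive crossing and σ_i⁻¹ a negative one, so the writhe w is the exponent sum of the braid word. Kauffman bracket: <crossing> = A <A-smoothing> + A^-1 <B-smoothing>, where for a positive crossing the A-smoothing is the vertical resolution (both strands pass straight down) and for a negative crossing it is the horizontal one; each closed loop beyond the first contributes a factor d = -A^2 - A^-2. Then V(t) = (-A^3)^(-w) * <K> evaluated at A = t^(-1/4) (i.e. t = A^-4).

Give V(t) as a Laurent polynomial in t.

Reading the diagram top to bottom ('/'-over between positions i,i+1 = s_i, '\'-over = s_i^-1): braid word = s2 s2^-1 s1^-1 s2 s1^-1 s2 s3^-1 s4^-1 s5^-1.
The presented braid s2 s2^-1 s1^-1 s2 s1^-1 s2 s3^-1 s4^-1 s5^-1 on 6 strands reduces by inverse Markov moves (closure unchanged at each step):
  Destabilize: the word has the form β·s5^-1 where s5^-1 occurs only as the final letter (β ∈ B_5); drop it and the last strand → 5 strands.
  Destabilize: the word has the form β·s4^-1 where s4^-1 occurs only as the final letter (β ∈ B_4); drop it and the last strand → 4 strands.
  Destabilize: the word has the form β·s3^-1 where s3^-1 occurs only as the final letter (β ∈ B_3); drop it and the last strand → 3 strands.
Reduced to β = s2 s2^-1 s1^-1 s2 s1^-1 s2 on 3 strands, 6 crossings.
Compute on β:
First cancel adjacent σ_i σ_i⁻¹ pairs (Reidemeister II — same braid, same closure): s2 s2^-1 s1^-1 s2 s1^-1 s2 → s1^-1 s2 s1^-1 s2.
Braid: s1^-1 s2 s1^-1 s2 on 3 strands, 4 crossings.
Writhe w = (#positive) - (#negative) = 2 - 2 = 0.
Computing the Kauffman bracket via state sum. There are 2^4 = 16 states.
Smooth each crossing (0=||, 1=⌣⌢); contribution A^(Σ sign_k(1-2s_k)) * d^(L-1).
  state 0000: A-exp=+0, loops=3, term = A^0 * d^2
  state 0001: A-exp=-2, loops=2, term = A^-2 * d^1
  state 0010: A-exp=+2, loops=2, term = A^2 * d^1
  state 0011: A-exp=+0, loops=1, term = A^0 * d^0
  state 0100: A-exp=-2, loops=2, term = A^-2 * d^1
  state 0101: A-exp=-4, loops=3, term = A^-4 * d^2
  state 0110: A-exp=+0, loops=1, term = A^0 * d^0
  state 0111: A-exp=-2, loops=2, term = A^-2 * d^1
  state 1000: A-exp=+2, loops=2, term = A^2 * d^1
  state 1001: A-exp=+0, loops=1, term = A^0 * d^0
  state 1010: A-exp=+4, loops=3, term = A^4 * d^2
  state 1011: A-exp=+2, loops=2, term = A^2 * d^1
  state 1100: A-exp=+0, loops=1, term = A^0 * d^0
  state 1101: A-exp=-2, loops=2, term = A^-2 * d^1
  state 1110: A-exp=+2, loops=2, term = A^2 * d^1
  state 1111: A-exp=+0, loops=1, term = A^0 * d^0
Collect the terms by A-exponent (count of states per loop number):
Powers of d = -A^2 - A^-2: d^2 = A^4 + 2 + A^-4.
  A^4 * (d^2) = A^8 + 2*A^4 + 1
  A^2 * (4*d) = -4*A^4 - 4
  A^0 * (5 + d^2) = A^4 + 7 + A^-4
  A^-2 * (4*d) = -4 - 4*A^-4
  A^-4 * (d^2) = 1 + 2*A^-4 + A^-8
Summing the groups: <K> = A^8 - A^4 + 1 - A^-4 + A^-8
Normalise by the writhe: (-A^3)^(-w) = (-A^3)^(0) = 1, so f(A) = 1 * <K> = A^8 - A^4 + 1 - A^-4 + A^-8.
Substitute A = t^(-1/4), i.e. A^e → t^(-e/4): V(t) = t^2 - t + 1 - t^-1 + t^-2

Answer: t^2 - t + 1 - t^-1 + t^-2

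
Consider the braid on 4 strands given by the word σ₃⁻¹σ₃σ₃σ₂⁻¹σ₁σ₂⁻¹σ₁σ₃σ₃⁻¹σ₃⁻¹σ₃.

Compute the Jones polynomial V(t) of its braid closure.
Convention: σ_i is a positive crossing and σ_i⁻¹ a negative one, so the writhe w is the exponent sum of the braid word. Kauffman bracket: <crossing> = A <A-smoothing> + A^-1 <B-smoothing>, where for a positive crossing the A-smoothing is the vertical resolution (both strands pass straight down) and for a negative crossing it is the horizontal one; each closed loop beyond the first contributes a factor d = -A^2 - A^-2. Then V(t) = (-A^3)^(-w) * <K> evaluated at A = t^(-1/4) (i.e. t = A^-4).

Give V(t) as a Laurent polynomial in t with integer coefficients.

The presented braid s3^-1 s3 s3 s2^-1 s1 s2^-1 s1 s3 s3^-1 s3^-1 s3 on 4 strands reduces by inverse Markov moves (closure unchanged at each step):
  Deconjugate: the word is γ·β·γ⁻¹ with γ = s3^-1 s3 (prefix) and γ⁻¹ = s3^-1 s3 (suffix); strip both.
  Deconjugate: the word is γ·β·γ⁻¹ with γ = s3 (prefix) and γ⁻¹ = s3^-1 (suffix); strip both.
Reduced to β = s2^-1 s1 s2^-1 s1 s3 on 4 strands, 5 crossings.
Compute on β:
Braid: s2^-1 s1 s2^-1 s1 s3 on 4 strands, 5 crossings.
Writhe w = (#positive) - (#negative) = 3 - 2 = 1.
Enumerate smoothing states for the bracket polynomial. There are 2^5 = 32 states.
For each crossing: s=0 is the vertical smoothing, s=1 horizontal. Crossing k contributes A^(sign_k * (1 - 2*s_k)); loop factor d = -A^2 - A^-2.
  state 00000: A-exp=+1, loops=4, term = A^1 * d^3
  state 00001: A-exp=-1, loops=3, term = A^-1 * d^2
  state 00010: A-exp=-1, loops=3, term = A^-1 * d^2
  state 00011: A-exp=-3, loops=2, term = A^-3 * d^1
  state 00100: A-exp=+3, loops=3, term = A^3 * d^2
  state 00101: A-exp=+1, loops=2, term = A^1 * d^1
  state 00110: A-exp=+1, loops=2, term = A^1 * d^1
  state 00111: A-exp=-1, loops=1, term = A^-1 * d^0
  state 01000: A-exp=-1, loops=3, term = A^-1 * d^2
  state 01001: A-exp=-3, loops=2, term = A^-3 * d^1
  state 01010: A-exp=-3, loops=4, term = A^-3 * d^3
  state 01011: A-exp=-5, loops=3, term = A^-5 * d^2
  state 01100: A-exp=+1, loops=2, term = A^1 * d^1
  state 01101: A-exp=-1, loops=1, term = A^-1 * d^0
  state 01110: A-exp=-1, loops=3, term = A^-1 * d^2
  state 01111: A-exp=-3, loops=2, term = A^-3 * d^1
  state 10000: A-exp=+3, loops=3, term = A^3 * d^2
  state 10001: A-exp=+1, loops=2, term = A^1 * d^1
  state 10010: A-exp=+1, loops=2, term = A^1 * d^1
  state 10011: A-exp=-1, loops=1, term = A^-1 * d^0
  state 10100: A-exp=+5, loops=4, term = A^5 * d^3
  state 10101: A-exp=+3, loops=3, term = A^3 * d^2
  state 10110: A-exp=+3, loops=3, term = A^3 * d^2
  state 10111: A-exp=+1, loops=2, term = A^1 * d^1
  state 11000: A-exp=+1, loops=2, term = A^1 * d^1
  state 11001: A-exp=-1, loops=1, term = A^-1 * d^0
  state 11010: A-exp=-1, loops=3, term = A^-1 * d^2
  state 11011: A-exp=-3, loops=2, term = A^-3 * d^1
  state 11100: A-exp=+3, loops=3, term = A^3 * d^2
  state 11101: A-exp=+1, loops=2, term = A^1 * d^1
  state 11110: A-exp=+1, loops=2, term = A^1 * d^1
  state 11111: A-exp=-1, loops=1, term = A^-1 * d^0
Collect the terms by A-exponent (count of states per loop number):
Powers of d = -A^2 - A^-2: d^2 = A^4 + 2 + A^-4; d^3 = -A^6 - 3*A^2 - 3*A^-2 - A^-6.
  A^5 * (d^3) = -A^11 - 3*A^7 - 3*A^3 - A^-1
  A^3 * (5*d^2) = 5*A^7 + 10*A^3 + 5*A^-1
  A^1 * (9*d + d^3) = -A^7 - 12*A^3 - 12*A^-1 - A^-5
  A^-1 * (5 + 5*d^2) = 5*A^3 + 15*A^-1 + 5*A^-5
  A^-3 * (4*d + d^3) = -A^3 - 7*A^-1 - 7*A^-5 - A^-9
  A^-5 * (d^2) = A^-1 + 2*A^-5 + A^-9
Summing the groups: <K> = -A^11 + A^7 - A^3 + A^-1 - A^-5
Normalise by the writhe: (-A^3)^(-w) = (-A^3)^(-1) = -A^-3, so f(A) = -A^-3 * <K> = A^8 - A^4 + 1 - A^-4 + A^-8.
Substitute A = t^(-1/4), i.e. A^e → t^(-e/4): V(t) = t^2 - t + 1 - t^-1 + t^-2

Answer: t^2 - t + 1 - t^-1 + t^-2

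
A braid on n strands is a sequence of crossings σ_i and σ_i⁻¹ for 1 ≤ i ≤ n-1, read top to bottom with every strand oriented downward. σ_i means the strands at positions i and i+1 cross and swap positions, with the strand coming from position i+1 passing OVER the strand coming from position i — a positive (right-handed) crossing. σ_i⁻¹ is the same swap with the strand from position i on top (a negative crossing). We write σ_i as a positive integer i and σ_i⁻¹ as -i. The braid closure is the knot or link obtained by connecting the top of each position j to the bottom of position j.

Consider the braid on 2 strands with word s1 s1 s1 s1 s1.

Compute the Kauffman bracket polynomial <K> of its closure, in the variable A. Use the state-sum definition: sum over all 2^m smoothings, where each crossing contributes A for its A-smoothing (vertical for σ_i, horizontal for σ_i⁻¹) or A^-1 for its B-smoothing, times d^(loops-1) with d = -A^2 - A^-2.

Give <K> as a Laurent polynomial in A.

-A^7 - A^-1 + A^-5 - A^-9 + A^-13

Derivation:
Braid: s1 s1 s1 s1 s1 on 2 strands, 5 crossings.
Writhe w = (#positive) - (#negative) = 5 - 0 = 5.
State-sum expansion of <K>. There are 2^5 = 32 states.
Smooth each crossing (0=||, 1=⌣⌢); contribution A^(Σ sign_k(1-2s_k)) * d^(L-1).
  state 00000: A-exp=+5, loops=2, term = A^5 * d^1
  state 00001: A-exp=+3, loops=1, term = A^3 * d^0
  state 00010: A-exp=+3, loops=1, term = A^3 * d^0
  state 00011: A-exp=+1, loops=2, term = A^1 * d^1
  state 00100: A-exp=+3, loops=1, term = A^3 * d^0
  state 00101: A-exp=+1, loops=2, term = A^1 * d^1
  state 00110: A-exp=+1, loops=2, term = A^1 * d^1
  state 00111: A-exp=-1, loops=3, term = A^-1 * d^2
  state 01000: A-exp=+3, loops=1, term = A^3 * d^0
  state 01001: A-exp=+1, loops=2, term = A^1 * d^1
  state 01010: A-exp=+1, loops=2, term = A^1 * d^1
  state 01011: A-exp=-1, loops=3, term = A^-1 * d^2
  state 01100: A-exp=+1, loops=2, term = A^1 * d^1
  state 01101: A-exp=-1, loops=3, term = A^-1 * d^2
  state 01110: A-exp=-1, loops=3, term = A^-1 * d^2
  state 01111: A-exp=-3, loops=4, term = A^-3 * d^3
  state 10000: A-exp=+3, loops=1, term = A^3 * d^0
  state 10001: A-exp=+1, loops=2, term = A^1 * d^1
  state 10010: A-exp=+1, loops=2, term = A^1 * d^1
  state 10011: A-exp=-1, loops=3, term = A^-1 * d^2
  state 10100: A-exp=+1, loops=2, term = A^1 * d^1
  state 10101: A-exp=-1, loops=3, term = A^-1 * d^2
  state 10110: A-exp=-1, loops=3, term = A^-1 * d^2
  state 10111: A-exp=-3, loops=4, term = A^-3 * d^3
  state 11000: A-exp=+1, loops=2, term = A^1 * d^1
  state 11001: A-exp=-1, loops=3, term = A^-1 * d^2
  state 11010: A-exp=-1, loops=3, term = A^-1 * d^2
  state 11011: A-exp=-3, loops=4, term = A^-3 * d^3
  state 11100: A-exp=-1, loops=3, term = A^-1 * d^2
  state 11101: A-exp=-3, loops=4, term = A^-3 * d^3
  state 11110: A-exp=-3, loops=4, term = A^-3 * d^3
  state 11111: A-exp=-5, loops=5, term = A^-5 * d^4
Collect the terms by A-exponent (count of states per loop number):
Powers of d = -A^2 - A^-2: d^2 = A^4 + 2 + A^-4; d^3 = -A^6 - 3*A^2 - 3*A^-2 - A^-6; d^4 = A^8 + 4*A^4 + 6 + 4*A^-4 + A^-8.
  A^5 * (d) = -A^7 - A^3
  A^3 * (5) = 5*A^3
  A^1 * (10*d) = -10*A^3 - 10*A^-1
  A^-1 * (10*d^2) = 10*A^3 + 20*A^-1 + 10*A^-5
  A^-3 * (5*d^3) = -5*A^3 - 15*A^-1 - 15*A^-5 - 5*A^-9
  A^-5 * (d^4) = A^3 + 4*A^-1 + 6*A^-5 + 4*A^-9 + A^-13
Summing the groups: <K> = -A^7 - A^-1 + A^-5 - A^-9 + A^-13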